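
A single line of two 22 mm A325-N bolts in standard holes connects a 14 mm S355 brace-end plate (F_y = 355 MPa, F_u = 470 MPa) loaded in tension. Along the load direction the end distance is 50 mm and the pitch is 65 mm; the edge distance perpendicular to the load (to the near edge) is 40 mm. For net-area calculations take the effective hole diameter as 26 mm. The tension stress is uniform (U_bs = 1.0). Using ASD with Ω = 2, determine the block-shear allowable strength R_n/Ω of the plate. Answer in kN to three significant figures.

239 kN

Shear plane L_v = 50 + 1·65 = 115 mm; A_gv = 115 × 14 = 1610 mm².
A_nv = (115 − 1.5·26) × 14 = 1064 mm².
A_nt = (40 − 0.5·26) × 14 = 378 mm².
0.6 F_u A_nv = 300 kN; 0.6 F_y A_gv = 342.9 kN → shear rupture governs the shear term.
R_n = 300 + 1.0 × 470 × 378 / 1000 = 477.7 kN.
Allowable strength R_n/Ω = 477.7 / 2 = 239 kN.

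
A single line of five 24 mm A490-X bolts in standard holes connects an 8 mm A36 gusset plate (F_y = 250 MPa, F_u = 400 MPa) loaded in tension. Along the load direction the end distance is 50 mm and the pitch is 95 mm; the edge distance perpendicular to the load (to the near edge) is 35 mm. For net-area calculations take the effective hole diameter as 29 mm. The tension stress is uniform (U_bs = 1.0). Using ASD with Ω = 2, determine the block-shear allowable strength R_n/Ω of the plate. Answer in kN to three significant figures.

291 kN

Shear plane L_v = 50 + 4·95 = 430 mm; A_gv = 430 × 8 = 3440 mm².
A_nv = (430 − 4.5·29) × 8 = 2396 mm².
A_nt = (35 − 0.5·29) × 8 = 164 mm².
0.6 F_u A_nv = 575 kN; 0.6 F_y A_gv = 516 kN → shear yielding governs the shear term.
R_n = 516 + 1.0 × 400 × 164 / 1000 = 581.6 kN.
Allowable strength R_n/Ω = 581.6 / 2 = 291 kN.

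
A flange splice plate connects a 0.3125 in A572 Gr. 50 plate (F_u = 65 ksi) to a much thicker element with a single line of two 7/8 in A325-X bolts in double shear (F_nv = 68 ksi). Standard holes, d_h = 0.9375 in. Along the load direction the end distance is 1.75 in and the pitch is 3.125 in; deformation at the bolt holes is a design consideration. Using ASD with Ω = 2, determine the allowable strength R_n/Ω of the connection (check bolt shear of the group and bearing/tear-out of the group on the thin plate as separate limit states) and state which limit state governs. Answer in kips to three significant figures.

Bolt shear: A_b = π·0.875²/4 = 0.6013 in²; R_n = 68 × 0.6013 × 2 × 2 = 163.6 kips → 163.6 / 2 = 81.8 kips.
Bearing (1.2 l_c t F_u ≤ 2.4 d t F_u): upper limit = 2.4·0.875·0.3125·65 = 42.66 kips.
  Edge l_c = 1.75 − 0.9375/2 = 1.281 → r_n = 31.23 kips; interior l_c = 3.125 − 0.9375 = 2.188 → r_n = 42.66 kips.
  R_n,bearing = 1·31.23 + 1·42.66 = 73.89 kips → 73.89 / 2 = 36.9 kips.
Bearing governs: 36.9 kips.

36.9 kips (bearing governs)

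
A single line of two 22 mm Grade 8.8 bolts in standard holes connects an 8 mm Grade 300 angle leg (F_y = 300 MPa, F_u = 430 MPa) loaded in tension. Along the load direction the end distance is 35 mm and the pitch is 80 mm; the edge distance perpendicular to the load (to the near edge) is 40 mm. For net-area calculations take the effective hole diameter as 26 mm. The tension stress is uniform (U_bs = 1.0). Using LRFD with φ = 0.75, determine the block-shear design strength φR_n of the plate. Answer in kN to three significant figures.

Shear plane L_v = 35 + 1·80 = 115 mm; A_gv = 115 × 8 = 920 mm².
A_nv = (115 − 1.5·26) × 8 = 608 mm².
A_nt = (40 − 0.5·26) × 8 = 216 mm².
0.6 F_u A_nv = 156.9 kN; 0.6 F_y A_gv = 165.6 kN → shear rupture governs the shear term.
R_n = 156.9 + 1.0 × 430 × 216 / 1000 = 249.7 kN.
Design strength φR_n = 0.75 × 249.7 = 187 kN.

187 kN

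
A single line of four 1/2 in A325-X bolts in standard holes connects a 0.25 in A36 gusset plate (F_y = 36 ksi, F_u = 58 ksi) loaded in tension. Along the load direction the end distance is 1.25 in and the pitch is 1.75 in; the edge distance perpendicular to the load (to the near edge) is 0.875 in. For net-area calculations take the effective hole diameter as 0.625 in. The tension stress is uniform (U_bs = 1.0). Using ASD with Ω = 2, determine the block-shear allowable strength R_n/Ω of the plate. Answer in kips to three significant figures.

21.6 kips

Shear plane L_v = 1.25 + 3·1.75 = 6.5 in; A_gv = 6.5 × 0.25 = 1.625 in².
A_nv = (6.5 − 3.5·0.625) × 0.25 = 1.078 in².
A_nt = (0.875 − 0.5·0.625) × 0.25 = 0.1406 in².
0.6 F_u A_nv = 37.52 kips; 0.6 F_y A_gv = 35.1 kips → shear yielding governs the shear term.
R_n = 35.1 + 1.0 × 58 × 0.1406 = 43.26 kips.
Allowable strength R_n/Ω = 43.26 / 2 = 21.6 kips.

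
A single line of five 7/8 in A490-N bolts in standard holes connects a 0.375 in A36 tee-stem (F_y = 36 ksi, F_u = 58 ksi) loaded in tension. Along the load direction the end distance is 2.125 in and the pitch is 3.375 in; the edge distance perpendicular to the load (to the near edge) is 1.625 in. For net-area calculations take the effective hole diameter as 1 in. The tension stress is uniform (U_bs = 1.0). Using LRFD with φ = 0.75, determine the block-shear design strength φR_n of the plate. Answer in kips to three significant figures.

113 kips

Shear plane L_v = 2.125 + 4·3.375 = 15.62 in; A_gv = 15.62 × 0.375 = 5.859 in².
A_nv = (15.62 − 4.5·1) × 0.375 = 4.172 in².
A_nt = (1.625 − 0.5·1) × 0.375 = 0.4219 in².
0.6 F_u A_nv = 145.2 kips; 0.6 F_y A_gv = 126.6 kips → shear yielding governs the shear term.
R_n = 126.6 + 1.0 × 58 × 0.4219 = 151 kips.
Design strength φR_n = 0.75 × 151 = 113 kips.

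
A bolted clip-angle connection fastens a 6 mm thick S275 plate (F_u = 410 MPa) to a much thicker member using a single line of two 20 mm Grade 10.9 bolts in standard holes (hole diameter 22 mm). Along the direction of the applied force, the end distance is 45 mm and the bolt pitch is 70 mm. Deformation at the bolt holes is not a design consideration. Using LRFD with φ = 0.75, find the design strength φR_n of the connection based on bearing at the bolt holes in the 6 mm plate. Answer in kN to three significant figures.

Per bolt r_n = 1.5 l_c t F_u ≤ 3.0 d t F_u; upper limit = 3.0 × 20 × 6 × 410 / 1000 = 147.6 kN.
Edge bolt: l_c = 45 − 22/2 = 34 mm → 1.5 × 34 × 6 × 410 / 1000 = 125.5 → r_n = 125.5 kN.
Interior bolts: l_c = 70 − 22 = 48 mm → 1.5 × 48 × 6 × 410 / 1000 = 177.1 → r_n = 147.6 kN.
R_n = 1 × 125.5 + 1 × 147.6 = 273.1 kN.
Design strength φR_n = 0.75 × 273.1 = 205 kN.

205 kN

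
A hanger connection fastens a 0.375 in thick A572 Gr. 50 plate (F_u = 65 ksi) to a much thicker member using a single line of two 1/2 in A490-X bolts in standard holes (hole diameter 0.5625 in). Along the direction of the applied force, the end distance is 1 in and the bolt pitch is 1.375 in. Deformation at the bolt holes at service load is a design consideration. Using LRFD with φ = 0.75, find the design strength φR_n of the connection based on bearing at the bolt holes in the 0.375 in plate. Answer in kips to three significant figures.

Per bolt r_n = 1.2 l_c t F_u ≤ 2.4 d t F_u; upper limit = 2.4 × 0.5 × 0.375 × 65 = 29.25 kips.
Edge bolt: l_c = 1 − 0.5625/2 = 0.7188 in → 1.2 × 0.7188 × 0.375 × 65 = 21.02 → r_n = 21.02 kips.
Interior bolts: l_c = 1.375 − 0.5625 = 0.8125 in → 1.2 × 0.8125 × 0.375 × 65 = 23.77 → r_n = 23.77 kips.
R_n = 1 × 21.02 + 1 × 23.77 = 44.79 kips.
Design strength φR_n = 0.75 × 44.79 = 33.6 kips.

33.6 kips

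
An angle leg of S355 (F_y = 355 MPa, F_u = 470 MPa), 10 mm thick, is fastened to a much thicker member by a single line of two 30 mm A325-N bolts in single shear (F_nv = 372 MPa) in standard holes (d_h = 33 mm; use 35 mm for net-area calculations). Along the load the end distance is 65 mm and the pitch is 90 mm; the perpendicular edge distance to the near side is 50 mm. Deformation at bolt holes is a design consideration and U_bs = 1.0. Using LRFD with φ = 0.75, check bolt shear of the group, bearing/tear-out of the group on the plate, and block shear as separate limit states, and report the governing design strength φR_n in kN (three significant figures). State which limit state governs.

331 kN (block shear governs)

Bolt shear: A_b = π·30²/4 = 706.9 mm²; R_n = 372 × 706.9 × 2 × 1 / 1000 = 525.9 kN → 0.75 × 525.9 = 394 kN.
Bearing: edge l_c = 48.5, r_n = 273.5 kN; interior l_c = 57, r_n = 321.5 kN; R_n = 273.5 + 1·321.5 = 595 kN → 446 kN.
Block shear: A_gv = 1550, A_nv = 1025, A_nt = 325 mm²; R_n = min(0.6F_uA_nv, 0.6F_yA_gv) + U_bs·F_u·A_nt = 441.8 kN → 331 kN.
Block shear governs: 331 kN.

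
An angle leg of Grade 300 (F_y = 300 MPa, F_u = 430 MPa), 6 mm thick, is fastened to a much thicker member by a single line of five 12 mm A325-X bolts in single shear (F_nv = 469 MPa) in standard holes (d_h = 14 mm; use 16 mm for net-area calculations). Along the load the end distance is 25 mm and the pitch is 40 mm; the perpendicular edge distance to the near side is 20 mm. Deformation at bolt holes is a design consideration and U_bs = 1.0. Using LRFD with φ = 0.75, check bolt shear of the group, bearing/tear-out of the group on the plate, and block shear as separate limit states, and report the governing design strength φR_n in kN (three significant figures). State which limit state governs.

Bolt shear: A_b = π·12²/4 = 113.1 mm²; R_n = 469 × 113.1 × 5 × 1 / 1000 = 265.2 kN → 0.75 × 265.2 = 199 kN.
Bearing: edge l_c = 18, r_n = 55.73 kN; interior l_c = 26, r_n = 74.3 kN; R_n = 55.73 + 4·74.3 = 352.9 kN → 265 kN.
Block shear: A_gv = 1110, A_nv = 678, A_nt = 72 mm²; R_n = min(0.6F_uA_nv, 0.6F_yA_gv) + U_bs·F_u·A_nt = 205.9 kN → 154 kN.
Block shear governs: 154 kN.

154 kN (block shear governs)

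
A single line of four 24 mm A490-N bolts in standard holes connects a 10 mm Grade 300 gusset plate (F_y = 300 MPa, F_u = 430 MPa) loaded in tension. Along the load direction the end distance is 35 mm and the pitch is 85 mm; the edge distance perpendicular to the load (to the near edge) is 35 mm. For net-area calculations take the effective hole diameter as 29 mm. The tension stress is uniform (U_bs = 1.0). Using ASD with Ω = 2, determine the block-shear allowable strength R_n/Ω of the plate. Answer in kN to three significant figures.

287 kN

Shear plane L_v = 35 + 3·85 = 290 mm; A_gv = 290 × 10 = 2900 mm².
A_nv = (290 − 3.5·29) × 10 = 1885 mm².
A_nt = (35 − 0.5·29) × 10 = 205 mm².
0.6 F_u A_nv = 486.3 kN; 0.6 F_y A_gv = 522 kN → shear rupture governs the shear term.
R_n = 486.3 + 1.0 × 430 × 205 / 1000 = 574.5 kN.
Allowable strength R_n/Ω = 574.5 / 2 = 287 kN.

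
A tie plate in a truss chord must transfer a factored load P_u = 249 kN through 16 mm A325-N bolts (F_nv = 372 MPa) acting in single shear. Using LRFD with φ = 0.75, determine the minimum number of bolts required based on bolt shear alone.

5 bolts

A_b = π·16²/4 = 201.1 mm².
Per-bolt design strength φR_n = 0.75 × 372 × 201.1 × 1 / 1000 = 56.1 kN.
n ≥ 249 / 56.1 = 4.439 → use 5 bolts.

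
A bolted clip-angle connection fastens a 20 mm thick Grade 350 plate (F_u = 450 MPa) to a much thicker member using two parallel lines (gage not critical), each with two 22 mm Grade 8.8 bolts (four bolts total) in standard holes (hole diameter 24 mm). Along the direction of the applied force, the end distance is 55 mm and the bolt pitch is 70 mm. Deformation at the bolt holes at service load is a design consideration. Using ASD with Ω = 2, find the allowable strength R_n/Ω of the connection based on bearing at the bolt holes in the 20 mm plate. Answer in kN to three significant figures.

Per bolt r_n = 1.2 l_c t F_u ≤ 2.4 d t F_u; upper limit = 2.4 × 22 × 20 × 450 / 1000 = 475.2 kN.
Edge bolt: l_c = 55 − 24/2 = 43 mm → 1.2 × 43 × 20 × 450 / 1000 = 464.4 → r_n = 464.4 kN.
Interior bolts: l_c = 70 − 24 = 46 mm → 1.2 × 46 × 20 × 450 / 1000 = 496.8 → r_n = 475.2 kN.
R_n = 2 × 464.4 + 2 × 475.2 = 1879 kN.
Allowable strength R_n/Ω = 1879 / 2 = 940 kN.

940 kN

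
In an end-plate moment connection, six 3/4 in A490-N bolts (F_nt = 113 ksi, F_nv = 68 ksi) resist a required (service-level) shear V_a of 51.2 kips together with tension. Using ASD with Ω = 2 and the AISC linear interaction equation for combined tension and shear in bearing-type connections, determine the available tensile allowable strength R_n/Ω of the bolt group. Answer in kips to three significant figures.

110 kips

A_b = π·0.75²/4 = 0.4418 in²; f_rv = 51.2 / (6 × 0.4418) = 19.32 ksi.
F'_nt = 1.3 F_nt − (Ω F_nt / F_nv) f_rv = 1.3·113 − (2·113/68)·19.32 = 82.7 ksi, capped at F_nt → F'_nt = 82.7 ksi.
R_n = F'_nt · A_b · n = 82.7 × 0.4418 × 6 = 219.2 kips.
Allowable strength R_n/Ω = 219.2 / 2 = 110 kips.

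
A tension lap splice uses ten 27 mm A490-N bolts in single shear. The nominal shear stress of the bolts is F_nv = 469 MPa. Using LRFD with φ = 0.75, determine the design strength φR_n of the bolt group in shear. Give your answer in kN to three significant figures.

2010 kN

A_b = π × 27² / 4 = 572.6 mm².
R_n = F_nv · A_b · n · n_s = 469 × 572.6 × 10 × 1 / 1000 = 2685 kN.
Design strength φR_n = 0.75 × 2685 = 2010 kN.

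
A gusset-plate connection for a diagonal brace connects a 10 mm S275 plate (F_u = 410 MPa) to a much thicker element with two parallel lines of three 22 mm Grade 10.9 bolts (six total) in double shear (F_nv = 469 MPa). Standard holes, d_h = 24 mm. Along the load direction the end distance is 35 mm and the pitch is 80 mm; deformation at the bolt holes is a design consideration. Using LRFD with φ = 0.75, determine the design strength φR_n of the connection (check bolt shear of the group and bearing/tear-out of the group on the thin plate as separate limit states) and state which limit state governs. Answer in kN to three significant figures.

Bolt shear: A_b = π·22²/4 = 380.1 mm²; R_n = 469 × 380.1 × 6 × 2 / 1000 = 2139 kN → 0.75 × 2139 = 1600 kN.
Bearing (1.2 l_c t F_u ≤ 2.4 d t F_u): upper limit = 2.4·22·10·410 / 1000 = 216.5 kN.
  Edge l_c = 35 − 24/2 = 23 → r_n = 113.2 kN; interior l_c = 80 − 24 = 56 → r_n = 216.5 kN.
  R_n,bearing = 2·113.2 + 4·216.5 = 1092 kN → 0.75 × 1092 = 819 kN.
Bearing governs: 819 kN.

819 kN (bearing governs)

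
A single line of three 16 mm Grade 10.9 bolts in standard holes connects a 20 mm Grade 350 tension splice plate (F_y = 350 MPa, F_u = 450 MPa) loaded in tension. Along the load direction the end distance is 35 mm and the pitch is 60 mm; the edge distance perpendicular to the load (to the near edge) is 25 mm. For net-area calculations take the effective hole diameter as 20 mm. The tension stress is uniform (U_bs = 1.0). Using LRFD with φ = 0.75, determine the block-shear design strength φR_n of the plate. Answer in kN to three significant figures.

526 kN

Shear plane L_v = 35 + 2·60 = 155 mm; A_gv = 155 × 20 = 3100 mm².
A_nv = (155 − 2.5·20) × 20 = 2100 mm².
A_nt = (25 − 0.5·20) × 20 = 300 mm².
0.6 F_u A_nv = 567 kN; 0.6 F_y A_gv = 651 kN → shear rupture governs the shear term.
R_n = 567 + 1.0 × 450 × 300 / 1000 = 702 kN.
Design strength φR_n = 0.75 × 702 = 526 kN.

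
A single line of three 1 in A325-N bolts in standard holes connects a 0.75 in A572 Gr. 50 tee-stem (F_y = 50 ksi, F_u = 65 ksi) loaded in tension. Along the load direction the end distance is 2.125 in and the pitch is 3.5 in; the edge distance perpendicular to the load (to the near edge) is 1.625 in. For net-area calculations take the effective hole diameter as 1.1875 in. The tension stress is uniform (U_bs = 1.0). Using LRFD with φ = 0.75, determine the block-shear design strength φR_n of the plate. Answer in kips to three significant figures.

Shear plane L_v = 2.125 + 2·3.5 = 9.125 in; A_gv = 9.125 × 0.75 = 6.844 in².
A_nv = (9.125 − 2.5·1.1875) × 0.75 = 4.617 in².
A_nt = (1.625 − 0.5·1.1875) × 0.75 = 0.7734 in².
0.6 F_u A_nv = 180.1 kips; 0.6 F_y A_gv = 205.3 kips → shear rupture governs the shear term.
R_n = 180.1 + 1.0 × 65 × 0.7734 = 230.3 kips.
Design strength φR_n = 0.75 × 230.3 = 173 kips.

173 kips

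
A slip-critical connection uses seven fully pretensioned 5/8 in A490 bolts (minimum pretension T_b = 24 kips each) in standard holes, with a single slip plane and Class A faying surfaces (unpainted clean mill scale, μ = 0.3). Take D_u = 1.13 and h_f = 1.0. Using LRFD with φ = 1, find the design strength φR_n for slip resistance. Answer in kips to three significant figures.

57 kips

R_n = μ · D_u · h_f · T_b · n_s · n_b = 0.3 × 1.13 × 1.0 × 24 × 1 × 7 = 56.95 kips.
Design strength φR_n = 1 × 56.95 = 57 kips.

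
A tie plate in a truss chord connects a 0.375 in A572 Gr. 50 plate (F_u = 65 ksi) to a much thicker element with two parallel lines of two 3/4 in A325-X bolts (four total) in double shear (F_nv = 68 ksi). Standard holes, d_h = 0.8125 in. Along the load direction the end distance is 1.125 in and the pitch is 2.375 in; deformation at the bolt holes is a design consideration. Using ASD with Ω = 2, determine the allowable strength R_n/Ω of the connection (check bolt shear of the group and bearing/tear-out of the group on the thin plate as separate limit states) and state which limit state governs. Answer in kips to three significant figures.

Bolt shear: A_b = π·0.75²/4 = 0.4418 in²; R_n = 68 × 0.4418 × 4 × 2 = 240.3 kips → 240.3 / 2 = 120 kips.
Bearing (1.2 l_c t F_u ≤ 2.4 d t F_u): upper limit = 2.4·0.75·0.375·65 = 43.87 kips.
  Edge l_c = 1.125 − 0.8125/2 = 0.7188 → r_n = 21.02 kips; interior l_c = 2.375 − 0.8125 = 1.562 → r_n = 43.87 kips.
  R_n,bearing = 2·21.02 + 2·43.87 = 129.8 kips → 129.8 / 2 = 64.9 kips.
Bearing governs: 64.9 kips.

64.9 kips (bearing governs)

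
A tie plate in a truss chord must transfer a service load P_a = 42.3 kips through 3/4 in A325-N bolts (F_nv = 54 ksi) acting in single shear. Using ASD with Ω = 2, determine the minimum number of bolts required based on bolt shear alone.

4 bolts

A_b = π·0.75²/4 = 0.4418 in².
Per-bolt allowable strength R_n/Ω = 54 × 0.4418 × 1 / 2 = 11.93 kips.
n ≥ 42.3 / 11.93 = 3.546 → use 4 bolts.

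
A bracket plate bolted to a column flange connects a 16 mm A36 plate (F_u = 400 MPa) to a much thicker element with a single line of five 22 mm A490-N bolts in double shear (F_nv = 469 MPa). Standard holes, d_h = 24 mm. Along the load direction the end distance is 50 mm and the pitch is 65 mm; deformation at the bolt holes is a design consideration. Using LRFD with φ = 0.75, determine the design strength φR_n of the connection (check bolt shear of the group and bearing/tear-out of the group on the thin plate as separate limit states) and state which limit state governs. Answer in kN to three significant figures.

Bolt shear: A_b = π·22²/4 = 380.1 mm²; R_n = 469 × 380.1 × 5 × 2 / 1000 = 1783 kN → 0.75 × 1783 = 1340 kN.
Bearing (1.2 l_c t F_u ≤ 2.4 d t F_u): upper limit = 2.4·22·16·400 / 1000 = 337.9 kN.
  Edge l_c = 50 − 24/2 = 38 → r_n = 291.8 kN; interior l_c = 65 − 24 = 41 → r_n = 314.9 kN.
  R_n,bearing = 1·291.8 + 4·314.9 = 1551 kN → 0.75 × 1551 = 1160 kN.
Bearing governs: 1160 kN.

1160 kN (bearing governs)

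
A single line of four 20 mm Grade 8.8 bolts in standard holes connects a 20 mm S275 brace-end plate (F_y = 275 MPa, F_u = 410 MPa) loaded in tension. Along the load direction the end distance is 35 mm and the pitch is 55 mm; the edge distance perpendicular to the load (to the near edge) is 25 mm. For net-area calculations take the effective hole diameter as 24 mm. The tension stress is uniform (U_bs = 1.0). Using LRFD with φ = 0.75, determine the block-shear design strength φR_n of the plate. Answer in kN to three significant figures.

Shear plane L_v = 35 + 3·55 = 200 mm; A_gv = 200 × 20 = 4000 mm².
A_nv = (200 − 3.5·24) × 20 = 2320 mm².
A_nt = (25 − 0.5·24) × 20 = 260 mm².
0.6 F_u A_nv = 570.7 kN; 0.6 F_y A_gv = 660 kN → shear rupture governs the shear term.
R_n = 570.7 + 1.0 × 410 × 260 / 1000 = 677.3 kN.
Design strength φR_n = 0.75 × 677.3 = 508 kN.

508 kN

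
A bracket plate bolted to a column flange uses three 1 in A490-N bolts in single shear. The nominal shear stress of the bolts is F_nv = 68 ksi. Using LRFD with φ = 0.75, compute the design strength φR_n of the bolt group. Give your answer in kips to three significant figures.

A_b = π × 1² / 4 = 0.7854 in².
R_n = F_nv · A_b · n · n_s = 68 × 0.7854 × 3 × 1 = 160.2 kips.
Design strength φR_n = 0.75 × 160.2 = 120 kips.

120 kips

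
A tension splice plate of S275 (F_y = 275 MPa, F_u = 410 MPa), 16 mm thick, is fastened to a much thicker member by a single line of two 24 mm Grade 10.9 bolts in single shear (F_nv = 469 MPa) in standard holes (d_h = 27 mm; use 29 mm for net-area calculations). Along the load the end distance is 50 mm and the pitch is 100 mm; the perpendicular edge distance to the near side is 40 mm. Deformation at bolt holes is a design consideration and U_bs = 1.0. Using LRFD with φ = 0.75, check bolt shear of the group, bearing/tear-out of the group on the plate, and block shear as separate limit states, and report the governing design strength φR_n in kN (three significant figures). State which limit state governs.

Bolt shear: A_b = π·24²/4 = 452.4 mm²; R_n = 469 × 452.4 × 2 × 1 / 1000 = 424.3 kN → 0.75 × 424.3 = 318 kN.
Bearing: edge l_c = 36.5, r_n = 287.3 kN; interior l_c = 73, r_n = 377.9 kN; R_n = 287.3 + 1·377.9 = 665.2 kN → 499 kN.
Block shear: A_gv = 2400, A_nv = 1704, A_nt = 408 mm²; R_n = min(0.6F_uA_nv, 0.6F_yA_gv) + U_bs·F_u·A_nt = 563.3 kN → 422 kN.
Bolt shear governs: 318 kN.

318 kN (bolt shear governs)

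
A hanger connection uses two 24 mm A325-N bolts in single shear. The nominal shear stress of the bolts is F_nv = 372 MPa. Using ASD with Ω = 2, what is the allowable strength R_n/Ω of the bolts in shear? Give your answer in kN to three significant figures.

168 kN

A_b = π × 24² / 4 = 452.4 mm².
R_n = F_nv · A_b · n · n_s = 372 × 452.4 × 2 × 1 / 1000 = 336.6 kN.
Allowable strength R_n/Ω = 336.6 / 2 = 168 kN.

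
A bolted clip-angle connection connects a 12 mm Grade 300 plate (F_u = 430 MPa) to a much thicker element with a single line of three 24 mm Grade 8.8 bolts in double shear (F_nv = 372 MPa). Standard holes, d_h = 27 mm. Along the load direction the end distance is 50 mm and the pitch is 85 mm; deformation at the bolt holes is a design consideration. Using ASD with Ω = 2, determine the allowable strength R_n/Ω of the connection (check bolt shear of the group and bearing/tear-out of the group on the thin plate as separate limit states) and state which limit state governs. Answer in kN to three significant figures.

410 kN (bearing governs)

Bolt shear: A_b = π·24²/4 = 452.4 mm²; R_n = 372 × 452.4 × 3 × 2 / 1000 = 1010 kN → 1010 / 2 = 505 kN.
Bearing (1.2 l_c t F_u ≤ 2.4 d t F_u): upper limit = 2.4·24·12·430 / 1000 = 297.2 kN.
  Edge l_c = 50 − 27/2 = 36.5 → r_n = 226 kN; interior l_c = 85 − 27 = 58 → r_n = 297.2 kN.
  R_n,bearing = 1·226 + 2·297.2 = 820.4 kN → 820.4 / 2 = 410 kN.
Bearing governs: 410 kN.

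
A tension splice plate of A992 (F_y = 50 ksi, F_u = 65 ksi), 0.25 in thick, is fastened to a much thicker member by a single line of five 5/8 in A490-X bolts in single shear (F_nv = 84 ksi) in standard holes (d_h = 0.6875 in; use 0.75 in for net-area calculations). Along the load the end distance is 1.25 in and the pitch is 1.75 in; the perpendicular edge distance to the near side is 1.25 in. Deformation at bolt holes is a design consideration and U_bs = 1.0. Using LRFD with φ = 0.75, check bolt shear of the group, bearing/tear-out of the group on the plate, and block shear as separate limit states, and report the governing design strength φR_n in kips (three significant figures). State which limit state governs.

46.3 kips (block shear governs)

Bolt shear: A_b = π·0.625²/4 = 0.3068 in²; R_n = 84 × 0.3068 × 5 × 1 = 128.9 kips → 0.75 × 128.9 = 96.6 kips.
Bearing: edge l_c = 0.9062, r_n = 17.67 kips; interior l_c = 1.062, r_n = 20.72 kips; R_n = 17.67 + 4·20.72 = 100.5 kips → 75.4 kips.
Block shear: A_gv = 2.062, A_nv = 1.219, A_nt = 0.2188 in²; R_n = min(0.6F_uA_nv, 0.6F_yA_gv) + U_bs·F_u·A_nt = 61.75 kips → 46.3 kips.
Block shear governs: 46.3 kips.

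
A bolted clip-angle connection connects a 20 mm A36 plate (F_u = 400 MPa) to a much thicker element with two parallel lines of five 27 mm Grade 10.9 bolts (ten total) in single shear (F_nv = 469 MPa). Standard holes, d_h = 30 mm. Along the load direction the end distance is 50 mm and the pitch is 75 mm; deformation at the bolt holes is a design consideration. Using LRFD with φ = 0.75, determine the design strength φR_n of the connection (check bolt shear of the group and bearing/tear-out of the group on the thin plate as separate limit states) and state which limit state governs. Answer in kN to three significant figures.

2010 kN (bolt shear governs)

Bolt shear: A_b = π·27²/4 = 572.6 mm²; R_n = 469 × 572.6 × 10 × 1 / 1000 = 2685 kN → 0.75 × 2685 = 2010 kN.
Bearing (1.2 l_c t F_u ≤ 2.4 d t F_u): upper limit = 2.4·27·20·400 / 1000 = 518.4 kN.
  Edge l_c = 50 − 30/2 = 35 → r_n = 336 kN; interior l_c = 75 − 30 = 45 → r_n = 432 kN.
  R_n,bearing = 2·336 + 8·432 = 4128 kN → 0.75 × 4128 = 3100 kN.
Bolt shear governs: 2010 kN.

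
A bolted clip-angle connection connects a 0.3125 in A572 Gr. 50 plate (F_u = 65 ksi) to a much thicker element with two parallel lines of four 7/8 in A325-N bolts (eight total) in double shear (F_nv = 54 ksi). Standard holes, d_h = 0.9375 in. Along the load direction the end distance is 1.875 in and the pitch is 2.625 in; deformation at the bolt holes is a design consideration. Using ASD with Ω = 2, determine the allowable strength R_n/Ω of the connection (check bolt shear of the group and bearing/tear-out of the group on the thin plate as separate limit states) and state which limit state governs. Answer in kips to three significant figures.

Bolt shear: A_b = π·0.875²/4 = 0.6013 in²; R_n = 54 × 0.6013 × 8 × 2 = 519.5 kips → 519.5 / 2 = 260 kips.
Bearing (1.2 l_c t F_u ≤ 2.4 d t F_u): upper limit = 2.4·0.875·0.3125·65 = 42.66 kips.
  Edge l_c = 1.875 − 0.9375/2 = 1.406 → r_n = 34.28 kips; interior l_c = 2.625 − 0.9375 = 1.688 → r_n = 41.13 kips.
  R_n,bearing = 2·34.28 + 6·41.13 = 315.4 kips → 315.4 / 2 = 158 kips.
Bearing governs: 158 kips.

158 kips (bearing governs)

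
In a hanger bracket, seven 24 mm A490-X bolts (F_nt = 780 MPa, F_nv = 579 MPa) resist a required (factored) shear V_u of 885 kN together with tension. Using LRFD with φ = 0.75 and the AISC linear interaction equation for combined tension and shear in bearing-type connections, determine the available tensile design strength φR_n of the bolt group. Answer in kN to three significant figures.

1220 kN

A_b = π·24²/4 = 452.4 mm²; f_rv = 885 × 1000 / (7 × 452.4) = 279.5 MPa.
F'_nt = 1.3 F_nt − (F_nt / φF_nv) f_rv = 1.3·780 − (780/(0.75·579))·279.5 = 512 MPa, capped at F_nt → F'_nt = 512 MPa.
R_n = F'_nt · A_b · n = 512 × 452.4 × 7 / 1000 = 1621 kN.
Design strength φR_n = 0.75 × 1621 = 1220 kN.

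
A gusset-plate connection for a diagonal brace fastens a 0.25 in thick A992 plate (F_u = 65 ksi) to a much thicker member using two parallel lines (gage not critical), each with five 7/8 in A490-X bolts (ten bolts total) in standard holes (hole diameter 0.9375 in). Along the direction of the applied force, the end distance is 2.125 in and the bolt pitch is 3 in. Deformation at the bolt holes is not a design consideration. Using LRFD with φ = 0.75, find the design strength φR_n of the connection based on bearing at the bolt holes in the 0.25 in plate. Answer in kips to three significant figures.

Per bolt r_n = 1.5 l_c t F_u ≤ 3.0 d t F_u; upper limit = 3.0 × 0.875 × 0.25 × 65 = 42.66 kips.
Edge bolt: l_c = 2.125 − 0.9375/2 = 1.656 in → 1.5 × 1.656 × 0.25 × 65 = 40.37 → r_n = 40.37 kips.
Interior bolts: l_c = 3 − 0.9375 = 2.062 in → 1.5 × 2.062 × 0.25 × 65 = 50.27 → r_n = 42.66 kips.
R_n = 2 × 40.37 + 8 × 42.66 = 422 kips.
Design strength φR_n = 0.75 × 422 = 316 kips.

316 kips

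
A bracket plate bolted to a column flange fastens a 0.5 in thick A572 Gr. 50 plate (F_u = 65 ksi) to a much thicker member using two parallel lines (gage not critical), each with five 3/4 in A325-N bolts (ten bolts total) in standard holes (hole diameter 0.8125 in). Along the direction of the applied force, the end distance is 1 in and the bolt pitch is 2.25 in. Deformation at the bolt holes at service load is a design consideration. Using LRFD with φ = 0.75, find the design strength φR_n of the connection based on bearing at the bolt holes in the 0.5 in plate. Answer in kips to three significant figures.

Per bolt r_n = 1.2 l_c t F_u ≤ 2.4 d t F_u; upper limit = 2.4 × 0.75 × 0.5 × 65 = 58.5 kips.
Edge bolt: l_c = 1 − 0.8125/2 = 0.5938 in → 1.2 × 0.5938 × 0.5 × 65 = 23.16 → r_n = 23.16 kips.
Interior bolts: l_c = 2.25 − 0.8125 = 1.438 in → 1.2 × 1.438 × 0.5 × 65 = 56.06 → r_n = 56.06 kips.
R_n = 2 × 23.16 + 8 × 56.06 = 494.8 kips.
Design strength φR_n = 0.75 × 494.8 = 371 kips.

371 kips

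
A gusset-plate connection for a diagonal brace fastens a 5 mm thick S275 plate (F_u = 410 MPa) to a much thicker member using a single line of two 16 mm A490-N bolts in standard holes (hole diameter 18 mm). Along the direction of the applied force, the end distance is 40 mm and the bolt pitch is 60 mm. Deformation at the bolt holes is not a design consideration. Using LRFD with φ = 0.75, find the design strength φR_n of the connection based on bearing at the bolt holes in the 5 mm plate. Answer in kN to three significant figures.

Per bolt r_n = 1.5 l_c t F_u ≤ 3.0 d t F_u; upper limit = 3.0 × 16 × 5 × 410 / 1000 = 98.4 kN.
Edge bolt: l_c = 40 − 18/2 = 31 mm → 1.5 × 31 × 5 × 410 / 1000 = 95.33 → r_n = 95.33 kN.
Interior bolts: l_c = 60 − 18 = 42 mm → 1.5 × 42 × 5 × 410 / 1000 = 129.2 → r_n = 98.4 kN.
R_n = 1 × 95.33 + 1 × 98.4 = 193.7 kN.
Design strength φR_n = 0.75 × 193.7 = 145 kN.

145 kN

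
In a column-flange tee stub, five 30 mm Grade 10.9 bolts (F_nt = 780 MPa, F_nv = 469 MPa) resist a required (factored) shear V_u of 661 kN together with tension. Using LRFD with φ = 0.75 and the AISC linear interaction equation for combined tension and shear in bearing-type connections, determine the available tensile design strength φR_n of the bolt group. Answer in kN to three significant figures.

1590 kN

A_b = π·30²/4 = 706.9 mm²; f_rv = 661 × 1000 / (5 × 706.9) = 187 MPa.
F'_nt = 1.3 F_nt − (F_nt / φF_nv) f_rv = 1.3·780 − (780/(0.75·469))·187 = 599.3 MPa, capped at F_nt → F'_nt = 599.3 MPa.
R_n = F'_nt · A_b · n = 599.3 × 706.9 × 5 / 1000 = 2118 kN.
Design strength φR_n = 0.75 × 2118 = 1590 kN.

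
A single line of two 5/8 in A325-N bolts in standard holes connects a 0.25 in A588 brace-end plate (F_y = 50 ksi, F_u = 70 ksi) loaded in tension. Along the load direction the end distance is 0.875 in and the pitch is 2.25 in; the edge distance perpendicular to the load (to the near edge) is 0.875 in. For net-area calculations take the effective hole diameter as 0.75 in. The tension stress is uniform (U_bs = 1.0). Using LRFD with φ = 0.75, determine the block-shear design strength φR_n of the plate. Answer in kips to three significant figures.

Shear plane L_v = 0.875 + 1·2.25 = 3.125 in; A_gv = 3.125 × 0.25 = 0.7812 in².
A_nv = (3.125 − 1.5·0.75) × 0.25 = 0.5 in².
A_nt = (0.875 − 0.5·0.75) × 0.25 = 0.125 in².
0.6 F_u A_nv = 21 kips; 0.6 F_y A_gv = 23.44 kips → shear rupture governs the shear term.
R_n = 21 + 1.0 × 70 × 0.125 = 29.75 kips.
Design strength φR_n = 0.75 × 29.75 = 22.3 kips.

22.3 kips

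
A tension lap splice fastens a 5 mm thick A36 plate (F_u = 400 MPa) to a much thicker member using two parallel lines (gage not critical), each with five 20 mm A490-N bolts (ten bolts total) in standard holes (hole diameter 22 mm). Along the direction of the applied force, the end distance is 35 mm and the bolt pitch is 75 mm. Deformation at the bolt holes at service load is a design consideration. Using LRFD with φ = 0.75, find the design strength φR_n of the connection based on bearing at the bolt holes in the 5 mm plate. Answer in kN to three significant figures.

662 kN

Per bolt r_n = 1.2 l_c t F_u ≤ 2.4 d t F_u; upper limit = 2.4 × 20 × 5 × 400 / 1000 = 96 kN.
Edge bolt: l_c = 35 − 22/2 = 24 mm → 1.2 × 24 × 5 × 400 / 1000 = 57.6 → r_n = 57.6 kN.
Interior bolts: l_c = 75 − 22 = 53 mm → 1.2 × 53 × 5 × 400 / 1000 = 127.2 → r_n = 96 kN.
R_n = 2 × 57.6 + 8 × 96 = 883.2 kN.
Design strength φR_n = 0.75 × 883.2 = 662 kN.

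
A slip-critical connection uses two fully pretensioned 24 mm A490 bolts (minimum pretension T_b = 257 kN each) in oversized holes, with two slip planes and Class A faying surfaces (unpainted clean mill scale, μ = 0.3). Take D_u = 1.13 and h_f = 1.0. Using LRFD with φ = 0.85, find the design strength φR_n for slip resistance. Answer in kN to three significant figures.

296 kN

R_n = μ · D_u · h_f · T_b · n_s · n_b = 0.3 × 1.13 × 1.0 × 257 × 2 × 2 = 348.5 kN.
Design strength φR_n = 0.85 × 348.5 = 296 kN.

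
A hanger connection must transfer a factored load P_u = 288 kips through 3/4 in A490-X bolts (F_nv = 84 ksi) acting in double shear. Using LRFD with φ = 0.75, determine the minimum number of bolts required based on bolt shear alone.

A_b = π·0.75²/4 = 0.4418 in².
Per-bolt design strength φR_n = 0.75 × 84 × 0.4418 × 2 = 55.67 kips.
n ≥ 288 / 55.67 = 5.174 → use 6 bolts.

6 bolts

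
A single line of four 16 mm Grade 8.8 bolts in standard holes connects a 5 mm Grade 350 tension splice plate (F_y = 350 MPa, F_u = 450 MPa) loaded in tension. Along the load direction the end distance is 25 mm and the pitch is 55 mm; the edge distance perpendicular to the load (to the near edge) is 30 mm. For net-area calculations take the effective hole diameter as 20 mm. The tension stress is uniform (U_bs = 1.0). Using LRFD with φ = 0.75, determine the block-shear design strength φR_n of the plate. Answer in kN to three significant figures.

Shear plane L_v = 25 + 3·55 = 190 mm; A_gv = 190 × 5 = 950 mm².
A_nv = (190 − 3.5·20) × 5 = 600 mm².
A_nt = (30 − 0.5·20) × 5 = 100 mm².
0.6 F_u A_nv = 162 kN; 0.6 F_y A_gv = 199.5 kN → shear rupture governs the shear term.
R_n = 162 + 1.0 × 450 × 100 / 1000 = 207 kN.
Design strength φR_n = 0.75 × 207 = 155 kN.

155 kN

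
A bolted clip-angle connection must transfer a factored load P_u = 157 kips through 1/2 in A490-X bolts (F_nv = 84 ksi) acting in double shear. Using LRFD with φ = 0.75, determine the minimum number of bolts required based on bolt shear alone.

A_b = π·0.5²/4 = 0.1963 in².
Per-bolt design strength φR_n = 0.75 × 84 × 0.1963 × 2 = 24.74 kips.
n ≥ 157 / 24.74 = 6.346 → use 7 bolts.

7 bolts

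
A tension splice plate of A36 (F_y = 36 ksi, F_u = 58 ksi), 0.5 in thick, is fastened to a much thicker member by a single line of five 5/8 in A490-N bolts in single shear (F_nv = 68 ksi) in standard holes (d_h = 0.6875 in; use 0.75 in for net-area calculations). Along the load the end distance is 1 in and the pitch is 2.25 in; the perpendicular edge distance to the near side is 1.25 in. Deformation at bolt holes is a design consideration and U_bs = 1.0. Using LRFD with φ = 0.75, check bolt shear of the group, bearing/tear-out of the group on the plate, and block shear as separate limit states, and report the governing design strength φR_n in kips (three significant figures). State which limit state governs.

Bolt shear: A_b = π·0.625²/4 = 0.3068 in²; R_n = 68 × 0.3068 × 5 × 1 = 104.3 kips → 0.75 × 104.3 = 78.2 kips.
Bearing: edge l_c = 0.6562, r_n = 22.84 kips; interior l_c = 1.562, r_n = 43.5 kips; R_n = 22.84 + 4·43.5 = 196.8 kips → 148 kips.
Block shear: A_gv = 5, A_nv = 3.312, A_nt = 0.4375 in²; R_n = min(0.6F_uA_nv, 0.6F_yA_gv) + U_bs·F_u·A_nt = 133.4 kips → 100 kips.
Bolt shear governs: 78.2 kips.

78.2 kips (bolt shear governs)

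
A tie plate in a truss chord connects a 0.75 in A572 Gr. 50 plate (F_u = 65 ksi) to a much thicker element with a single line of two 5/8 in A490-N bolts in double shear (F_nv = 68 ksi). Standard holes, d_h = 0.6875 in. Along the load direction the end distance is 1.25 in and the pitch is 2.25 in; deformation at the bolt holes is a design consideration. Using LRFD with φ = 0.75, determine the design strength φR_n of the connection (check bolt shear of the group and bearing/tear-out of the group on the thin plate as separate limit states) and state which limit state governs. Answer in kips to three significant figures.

62.6 kips (bolt shear governs)

Bolt shear: A_b = π·0.625²/4 = 0.3068 in²; R_n = 68 × 0.3068 × 2 × 2 = 83.45 kips → 0.75 × 83.45 = 62.6 kips.
Bearing (1.2 l_c t F_u ≤ 2.4 d t F_u): upper limit = 2.4·0.625·0.75·65 = 73.12 kips.
  Edge l_c = 1.25 − 0.6875/2 = 0.9062 → r_n = 53.02 kips; interior l_c = 2.25 − 0.6875 = 1.562 → r_n = 73.12 kips.
  R_n,bearing = 1·53.02 + 1·73.12 = 126.1 kips → 0.75 × 126.1 = 94.6 kips.
Bolt shear governs: 62.6 kips.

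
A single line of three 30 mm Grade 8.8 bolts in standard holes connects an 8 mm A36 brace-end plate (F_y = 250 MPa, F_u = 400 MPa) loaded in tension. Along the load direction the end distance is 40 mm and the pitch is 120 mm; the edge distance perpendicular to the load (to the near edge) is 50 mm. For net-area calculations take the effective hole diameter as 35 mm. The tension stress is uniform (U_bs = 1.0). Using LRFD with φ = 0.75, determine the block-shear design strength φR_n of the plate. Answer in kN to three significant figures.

330 kN

Shear plane L_v = 40 + 2·120 = 280 mm; A_gv = 280 × 8 = 2240 mm².
A_nv = (280 − 2.5·35) × 8 = 1540 mm².
A_nt = (50 − 0.5·35) × 8 = 260 mm².
0.6 F_u A_nv = 369.6 kN; 0.6 F_y A_gv = 336 kN → shear yielding governs the shear term.
R_n = 336 + 1.0 × 400 × 260 / 1000 = 440 kN.
Design strength φR_n = 0.75 × 440 = 330 kN.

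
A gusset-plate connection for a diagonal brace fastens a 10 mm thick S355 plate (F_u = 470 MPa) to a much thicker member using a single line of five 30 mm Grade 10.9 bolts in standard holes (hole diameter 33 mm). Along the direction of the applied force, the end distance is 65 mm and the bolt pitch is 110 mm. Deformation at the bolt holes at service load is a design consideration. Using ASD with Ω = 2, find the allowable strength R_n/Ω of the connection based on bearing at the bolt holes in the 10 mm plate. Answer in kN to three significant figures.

Per bolt r_n = 1.2 l_c t F_u ≤ 2.4 d t F_u; upper limit = 2.4 × 30 × 10 × 470 / 1000 = 338.4 kN.
Edge bolt: l_c = 65 − 33/2 = 48.5 mm → 1.2 × 48.5 × 10 × 470 / 1000 = 273.5 → r_n = 273.5 kN.
Interior bolts: l_c = 110 − 33 = 77 mm → 1.2 × 77 × 10 × 470 / 1000 = 434.3 → r_n = 338.4 kN.
R_n = 1 × 273.5 + 4 × 338.4 = 1627 kN.
Allowable strength R_n/Ω = 1627 / 2 = 814 kN.

814 kN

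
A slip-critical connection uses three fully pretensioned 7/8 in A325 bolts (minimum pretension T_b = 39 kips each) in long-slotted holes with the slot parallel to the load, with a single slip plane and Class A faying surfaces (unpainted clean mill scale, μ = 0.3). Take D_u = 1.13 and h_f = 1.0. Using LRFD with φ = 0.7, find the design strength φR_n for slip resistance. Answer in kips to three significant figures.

27.8 kips

R_n = μ · D_u · h_f · T_b · n_s · n_b = 0.3 × 1.13 × 1.0 × 39 × 1 × 3 = 39.66 kips.
Design strength φR_n = 0.7 × 39.66 = 27.8 kips.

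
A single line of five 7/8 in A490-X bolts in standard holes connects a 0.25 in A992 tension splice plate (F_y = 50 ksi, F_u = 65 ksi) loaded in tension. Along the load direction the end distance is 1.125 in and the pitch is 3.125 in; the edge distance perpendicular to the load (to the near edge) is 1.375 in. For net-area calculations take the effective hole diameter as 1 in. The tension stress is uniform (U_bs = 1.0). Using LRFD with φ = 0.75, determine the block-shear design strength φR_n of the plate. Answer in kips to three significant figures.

77.4 kips

Shear plane L_v = 1.125 + 4·3.125 = 13.62 in; A_gv = 13.62 × 0.25 = 3.406 in².
A_nv = (13.62 − 4.5·1) × 0.25 = 2.281 in².
A_nt = (1.375 − 0.5·1) × 0.25 = 0.2188 in².
0.6 F_u A_nv = 88.97 kips; 0.6 F_y A_gv = 102.2 kips → shear rupture governs the shear term.
R_n = 88.97 + 1.0 × 65 × 0.2188 = 103.2 kips.
Design strength φR_n = 0.75 × 103.2 = 77.4 kips.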